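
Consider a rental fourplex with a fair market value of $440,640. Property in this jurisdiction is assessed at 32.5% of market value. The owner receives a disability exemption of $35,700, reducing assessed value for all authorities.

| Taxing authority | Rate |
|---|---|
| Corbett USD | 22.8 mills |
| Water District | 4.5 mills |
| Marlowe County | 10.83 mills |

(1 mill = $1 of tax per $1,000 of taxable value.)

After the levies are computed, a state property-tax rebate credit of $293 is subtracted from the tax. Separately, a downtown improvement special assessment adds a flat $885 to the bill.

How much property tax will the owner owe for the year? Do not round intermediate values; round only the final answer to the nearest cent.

Assessed value = $440,640 × 0.325 = $143,208
Taxable value = $143,208 − $35,700 = $107,508
Corbett USD: $107,508 × 0.0228 = $2,451.1824
Water District: $107,508 × 0.0045 = $483.786
Marlowe County: $107,508 × 0.01083 = $1,164.31164
Levies subtotal = $4,099.28004
After credit = $4,099.28004 − $293 = $3,806.28004
Total = $3,806.28004 + $885 = $4,691.28004

$4,691.28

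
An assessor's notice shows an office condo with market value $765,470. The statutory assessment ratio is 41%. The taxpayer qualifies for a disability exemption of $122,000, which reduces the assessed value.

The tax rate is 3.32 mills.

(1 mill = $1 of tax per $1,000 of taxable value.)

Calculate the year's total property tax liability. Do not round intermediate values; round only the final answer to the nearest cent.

$636.92

Assessed value = $765,470 × 0.41 = $313,842.7
Taxable value = $313,842.7 − $122,000 = $191,842.7
Tax = $191,842.7 × 0.00332 = $636.917764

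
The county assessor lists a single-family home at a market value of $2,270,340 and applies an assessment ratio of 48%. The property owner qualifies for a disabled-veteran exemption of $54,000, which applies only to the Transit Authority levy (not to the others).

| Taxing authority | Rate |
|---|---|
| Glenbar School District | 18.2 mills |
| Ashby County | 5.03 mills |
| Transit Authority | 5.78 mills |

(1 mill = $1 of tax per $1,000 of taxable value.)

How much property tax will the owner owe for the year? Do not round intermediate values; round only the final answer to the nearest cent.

Assessed value = $2,270,340 × 0.48 = $1,089,763.2
Glenbar School District: $1,089,763.2 × 0.0182 = $19,833.69024
Ashby County: $1,089,763.2 × 0.00503 = $5,481.508896
Transit Authority: ($1,089,763.2 − $54,000) × 0.00578 = $1,035,763.2 × 0.00578 = $5,986.711296
Total = $31,301.910432

$31,301.91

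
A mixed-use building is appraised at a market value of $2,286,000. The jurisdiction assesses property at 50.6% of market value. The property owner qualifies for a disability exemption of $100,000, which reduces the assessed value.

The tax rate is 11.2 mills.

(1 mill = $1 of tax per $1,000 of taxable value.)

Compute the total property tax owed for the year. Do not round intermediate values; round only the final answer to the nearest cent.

Assessed value = $2,286,000 × 0.506 = $1,156,716
Taxable value = $1,156,716 − $100,000 = $1,056,716
Tax = $1,056,716 × 0.0112 = $11,835.2192

$11,835.22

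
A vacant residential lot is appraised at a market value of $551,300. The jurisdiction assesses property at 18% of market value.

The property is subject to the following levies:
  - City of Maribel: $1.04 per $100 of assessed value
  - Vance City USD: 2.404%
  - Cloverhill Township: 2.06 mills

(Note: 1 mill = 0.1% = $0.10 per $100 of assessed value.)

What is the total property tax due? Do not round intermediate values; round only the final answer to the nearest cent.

$3,622.04

Assessed value = $551,300 × 0.18 = $99,234
City of Maribel: $99,234 × 0.0104 = $1,032.0336
Vance City USD: $99,234 × 0.02404 = $2,385.58536
Cloverhill Township: $99,234 × 0.00206 = $204.42204
Total = $3,622.041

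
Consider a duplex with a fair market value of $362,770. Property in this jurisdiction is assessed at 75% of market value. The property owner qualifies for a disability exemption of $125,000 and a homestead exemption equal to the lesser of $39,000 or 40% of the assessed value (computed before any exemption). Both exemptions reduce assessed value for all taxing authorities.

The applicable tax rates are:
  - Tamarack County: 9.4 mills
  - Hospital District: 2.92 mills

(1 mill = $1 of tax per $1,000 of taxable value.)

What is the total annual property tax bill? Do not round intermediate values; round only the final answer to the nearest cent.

$1,331.51

Assessed value = $362,770 × 0.75 = $272,077.5
Homestead exemption = min($39,000, 40% × $272,077.5) = min($39,000, $108,831) = $39,000 (dollar cap binds)
Taxable value = $272,077.5 − $125,000 − $39,000 = $108,077.5
Tamarack County: $108,077.5 × 0.0094 = $1,015.9285
Hospital District: $108,077.5 × 0.00292 = $315.5863
Total = $1,331.5148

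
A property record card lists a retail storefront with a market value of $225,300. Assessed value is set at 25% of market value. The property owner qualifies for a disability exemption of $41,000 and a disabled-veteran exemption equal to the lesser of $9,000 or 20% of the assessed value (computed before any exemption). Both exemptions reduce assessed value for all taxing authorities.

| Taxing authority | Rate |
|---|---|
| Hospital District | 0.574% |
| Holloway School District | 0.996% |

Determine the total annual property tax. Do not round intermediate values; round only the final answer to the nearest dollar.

Assessed value = $225,300 × 0.25 = $56,325
Disabled-veteran exemption = min($9,000, 20% × $56,325) = min($9,000, $11,265) = $9,000 (dollar cap binds)
Taxable value = $56,325 − $41,000 − $9,000 = $6,325
Hospital District: $6,325 × 0.00574 = $36.3055
Holloway School District: $6,325 × 0.00996 = $62.997
Total = $99.3025

$99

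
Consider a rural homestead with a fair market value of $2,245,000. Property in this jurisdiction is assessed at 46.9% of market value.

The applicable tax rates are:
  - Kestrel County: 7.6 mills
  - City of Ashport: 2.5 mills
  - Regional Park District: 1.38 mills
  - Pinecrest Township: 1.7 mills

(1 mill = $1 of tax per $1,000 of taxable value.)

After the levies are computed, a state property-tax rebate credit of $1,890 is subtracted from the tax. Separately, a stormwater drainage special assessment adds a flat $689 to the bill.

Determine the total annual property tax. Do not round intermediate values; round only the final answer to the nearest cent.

Assessed value = $2,245,000 × 0.469 = $1,052,905
Kestrel County: $1,052,905 × 0.0076 = $8,002.078
City of Ashport: $1,052,905 × 0.0025 = $2,632.2625
Regional Park District: $1,052,905 × 0.00138 = $1,453.0089
Pinecrest Township: $1,052,905 × 0.0017 = $1,789.9385
Levies subtotal = $13,877.2879
After credit = $13,877.2879 − $1,890 = $11,987.2879
Total = $11,987.2879 + $689 = $12,676.2879

$12,676.29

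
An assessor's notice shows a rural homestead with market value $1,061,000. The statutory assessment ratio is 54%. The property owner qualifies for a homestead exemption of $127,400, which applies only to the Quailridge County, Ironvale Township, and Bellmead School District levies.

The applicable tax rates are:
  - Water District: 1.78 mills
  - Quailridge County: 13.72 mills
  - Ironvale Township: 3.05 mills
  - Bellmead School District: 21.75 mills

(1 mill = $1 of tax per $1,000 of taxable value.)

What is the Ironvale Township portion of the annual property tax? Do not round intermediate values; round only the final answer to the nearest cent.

$1,358.90

Assessed value = $1,061,000 × 0.54 = $572,940
Ironvale Township taxable value = $572,940 − $127,400 = $445,540
Ironvale Township levy = $445,540 × 0.00305 = $1,358.897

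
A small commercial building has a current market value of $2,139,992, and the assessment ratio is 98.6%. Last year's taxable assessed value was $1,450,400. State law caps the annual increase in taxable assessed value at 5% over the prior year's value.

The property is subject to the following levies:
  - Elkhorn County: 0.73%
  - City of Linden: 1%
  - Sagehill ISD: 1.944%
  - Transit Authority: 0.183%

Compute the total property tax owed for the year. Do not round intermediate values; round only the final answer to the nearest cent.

Uncapped assessed value = $2,139,992 × 0.986 = $2,110,032.112
Cap limit = $1,450,400 × 1.05 = $1,522,920
Taxable assessed value = min($2,110,032.112, $1,522,920) = $1,522,920 (cap binds)
Elkhorn County: $1,522,920 × 0.0073 = $11,117.316
City of Linden: $1,522,920 × 0.01 = $15,229.2
Sagehill ISD: $1,522,920 × 0.01944 = $29,605.5648
Transit Authority: $1,522,920 × 0.00183 = $2,786.9436
Total = $58,739.0244

$58,739.02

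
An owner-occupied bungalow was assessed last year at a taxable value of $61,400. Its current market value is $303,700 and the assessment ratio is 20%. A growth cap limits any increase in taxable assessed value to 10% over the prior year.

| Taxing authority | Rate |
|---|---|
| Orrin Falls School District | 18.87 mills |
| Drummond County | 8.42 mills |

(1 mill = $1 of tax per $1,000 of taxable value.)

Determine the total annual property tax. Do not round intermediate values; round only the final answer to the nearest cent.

$1,657.59

Uncapped assessed value = $303,700 × 0.2 = $60,740
Cap limit = $61,400 × 1.1 = $67,540
Taxable assessed value = min($60,740, $67,540) = $60,740 (cap does not bind)
Orrin Falls School District: $60,740 × 0.01887 = $1,146.1638
Drummond County: $60,740 × 0.00842 = $511.4308
Total = $1,657.5946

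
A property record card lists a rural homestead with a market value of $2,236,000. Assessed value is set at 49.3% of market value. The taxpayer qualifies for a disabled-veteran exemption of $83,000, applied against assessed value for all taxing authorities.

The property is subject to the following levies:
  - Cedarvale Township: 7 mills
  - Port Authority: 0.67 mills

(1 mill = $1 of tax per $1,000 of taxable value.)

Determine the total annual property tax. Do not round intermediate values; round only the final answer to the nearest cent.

Assessed value = $2,236,000 × 0.493 = $1,102,348
Taxable value = $1,102,348 − $83,000 = $1,019,348
Cedarvale Township: $1,019,348 × 0.007 = $7,135.436
Port Authority: $1,019,348 × 0.00067 = $682.96316
Total = $7,135.436 + $682.96316 = $7,818.39916

$7,818.40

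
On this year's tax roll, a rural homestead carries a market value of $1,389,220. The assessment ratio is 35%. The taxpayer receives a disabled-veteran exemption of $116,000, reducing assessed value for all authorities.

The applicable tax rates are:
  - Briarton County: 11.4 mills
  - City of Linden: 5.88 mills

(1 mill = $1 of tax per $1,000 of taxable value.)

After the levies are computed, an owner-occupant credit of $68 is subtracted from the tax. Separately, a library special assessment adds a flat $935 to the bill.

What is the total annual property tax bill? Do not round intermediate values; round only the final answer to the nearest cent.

$7,264.52

Assessed value = $1,389,220 × 0.35 = $486,227
Taxable value = $486,227 − $116,000 = $370,227
Briarton County: $370,227 × 0.0114 = $4,220.5878
City of Linden: $370,227 × 0.00588 = $2,176.93476
Levies subtotal = $6,397.52256
After credit = $6,397.52256 − $68 = $6,329.52256
Total = $6,329.52256 + $935 = $7,264.52256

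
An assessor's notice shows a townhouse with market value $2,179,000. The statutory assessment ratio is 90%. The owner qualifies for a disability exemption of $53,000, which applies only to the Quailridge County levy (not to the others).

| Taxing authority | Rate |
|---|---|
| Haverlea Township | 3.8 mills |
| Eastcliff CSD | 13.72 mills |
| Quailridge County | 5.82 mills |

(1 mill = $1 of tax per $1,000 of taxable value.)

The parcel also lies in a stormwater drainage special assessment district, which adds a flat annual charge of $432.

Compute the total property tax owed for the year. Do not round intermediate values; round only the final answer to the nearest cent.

Assessed value = $2,179,000 × 0.9 = $1,961,100
Haverlea Township: $1,961,100 × 0.0038 = $7,452.18
Eastcliff CSD: $1,961,100 × 0.01372 = $26,906.292
Quailridge County: ($1,961,100 − $53,000) × 0.00582 = $1,908,100 × 0.00582 = $11,105.142
Levies subtotal = $45,463.614
Total = $45,463.614 + $432 = $45,895.614

$45,895.61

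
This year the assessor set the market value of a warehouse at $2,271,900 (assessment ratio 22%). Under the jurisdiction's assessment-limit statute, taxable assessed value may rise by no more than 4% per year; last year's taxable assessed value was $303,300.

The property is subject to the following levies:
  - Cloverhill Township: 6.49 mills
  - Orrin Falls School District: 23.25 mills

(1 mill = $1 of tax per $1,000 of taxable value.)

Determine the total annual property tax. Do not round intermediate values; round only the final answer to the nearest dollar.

Uncapped assessed value = $2,271,900 × 0.22 = $499,818
Cap limit = $303,300 × 1.04 = $315,432
Taxable assessed value = min($499,818, $315,432) = $315,432 (cap binds)
Cloverhill Township: $315,432 × 0.00649 = $2,047.15368
Orrin Falls School District: $315,432 × 0.02325 = $7,333.794
Total = $9,380.94768

$9,381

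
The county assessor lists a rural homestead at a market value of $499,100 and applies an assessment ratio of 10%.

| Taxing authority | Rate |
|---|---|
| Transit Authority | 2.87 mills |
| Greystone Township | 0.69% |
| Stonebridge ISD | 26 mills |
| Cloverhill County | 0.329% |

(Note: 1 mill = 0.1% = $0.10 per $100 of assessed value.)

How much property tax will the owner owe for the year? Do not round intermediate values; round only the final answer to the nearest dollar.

Assessed value = $499,100 × 0.1 = $49,910
Transit Authority: $49,910 × 0.00287 = $143.2417
Greystone Township: $49,910 × 0.0069 = $344.379
Stonebridge ISD: $49,910 × 0.026 = $1,297.66
Cloverhill County: $49,910 × 0.00329 = $164.2039
Total = $1,949.4846

$1,949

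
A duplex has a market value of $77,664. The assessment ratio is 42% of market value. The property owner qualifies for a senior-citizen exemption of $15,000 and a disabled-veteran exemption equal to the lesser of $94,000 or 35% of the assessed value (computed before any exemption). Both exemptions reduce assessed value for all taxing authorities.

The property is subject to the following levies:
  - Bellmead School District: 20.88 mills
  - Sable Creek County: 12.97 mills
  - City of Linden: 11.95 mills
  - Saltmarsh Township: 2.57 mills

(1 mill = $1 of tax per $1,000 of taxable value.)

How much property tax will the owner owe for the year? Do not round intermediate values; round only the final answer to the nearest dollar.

$300

Assessed value = $77,664 × 0.42 = $32,618.88
Disabled-veteran exemption = min($94,000, 35% × $32,618.88) = min($94,000, $11,416.608) = $11,416.608 (percentage binds)
Taxable value = $32,618.88 − $15,000 − $11,416.608 = $6,202.272
Bellmead School District: $6,202.272 × 0.02088 = $129.50343936
Sable Creek County: $6,202.272 × 0.01297 = $80.44346784
City of Linden: $6,202.272 × 0.01195 = $74.1171504
Saltmarsh Township: $6,202.272 × 0.00257 = $15.93983904
Total = $300.00389664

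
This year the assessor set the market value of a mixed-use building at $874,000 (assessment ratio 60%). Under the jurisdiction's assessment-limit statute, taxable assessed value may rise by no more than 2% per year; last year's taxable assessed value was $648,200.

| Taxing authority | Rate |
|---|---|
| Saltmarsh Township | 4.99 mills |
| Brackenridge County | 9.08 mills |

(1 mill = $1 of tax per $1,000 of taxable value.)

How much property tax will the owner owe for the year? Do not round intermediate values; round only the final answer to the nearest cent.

Uncapped assessed value = $874,000 × 0.6 = $524,400
Cap limit = $648,200 × 1.02 = $661,164
Taxable assessed value = min($524,400, $661,164) = $524,400 (cap does not bind)
Saltmarsh Township: $524,400 × 0.00499 = $2,616.756
Brackenridge County: $524,400 × 0.00908 = $4,761.552
Total = $7,378.308

$7,378.31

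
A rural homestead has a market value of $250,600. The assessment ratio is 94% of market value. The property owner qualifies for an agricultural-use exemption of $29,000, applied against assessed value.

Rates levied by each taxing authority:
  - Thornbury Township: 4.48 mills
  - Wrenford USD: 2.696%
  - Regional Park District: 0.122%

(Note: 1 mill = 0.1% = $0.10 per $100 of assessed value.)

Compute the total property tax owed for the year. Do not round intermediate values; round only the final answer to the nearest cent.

$6,746.38

Assessed value = $250,600 × 0.94 = $235,564
Taxable value = $235,564 − $29,000 = $206,564
Thornbury Township: $206,564 × 0.00448 = $925.40672
Wrenford USD: $206,564 × 0.02696 = $5,568.96544
Regional Park District: $206,564 × 0.00122 = $252.00808
Total = $6,746.38024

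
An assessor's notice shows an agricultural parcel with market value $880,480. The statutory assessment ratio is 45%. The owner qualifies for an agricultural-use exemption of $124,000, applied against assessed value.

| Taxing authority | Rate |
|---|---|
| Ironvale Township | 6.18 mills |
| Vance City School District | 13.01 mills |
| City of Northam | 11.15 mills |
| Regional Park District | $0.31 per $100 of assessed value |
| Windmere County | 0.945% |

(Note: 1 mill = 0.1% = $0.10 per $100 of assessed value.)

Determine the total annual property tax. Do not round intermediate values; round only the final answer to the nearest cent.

$11,675.34

Assessed value = $880,480 × 0.45 = $396,216
Taxable value = $396,216 − $124,000 = $272,216
Ironvale Township: $272,216 × 0.00618 = $1,682.29488
Vance City School District: $272,216 × 0.01301 = $3,541.53016
City of Northam: $272,216 × 0.01115 = $3,035.2084
Regional Park District: $272,216 × 0.0031 = $843.8696
Windmere County: $272,216 × 0.00945 = $2,572.4412
Total = $11,675.34424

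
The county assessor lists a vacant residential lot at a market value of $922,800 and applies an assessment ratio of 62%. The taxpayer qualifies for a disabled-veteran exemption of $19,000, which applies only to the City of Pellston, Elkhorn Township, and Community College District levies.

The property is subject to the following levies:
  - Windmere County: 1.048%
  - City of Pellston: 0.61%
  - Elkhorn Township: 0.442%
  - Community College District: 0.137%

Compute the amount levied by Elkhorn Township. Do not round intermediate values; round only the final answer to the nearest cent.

$2,444.86

Assessed value = $922,800 × 0.62 = $572,136
Elkhorn Township taxable value = $572,136 − $19,000 = $553,136
Elkhorn Township levy = $553,136 × 0.00442 = $2,444.86112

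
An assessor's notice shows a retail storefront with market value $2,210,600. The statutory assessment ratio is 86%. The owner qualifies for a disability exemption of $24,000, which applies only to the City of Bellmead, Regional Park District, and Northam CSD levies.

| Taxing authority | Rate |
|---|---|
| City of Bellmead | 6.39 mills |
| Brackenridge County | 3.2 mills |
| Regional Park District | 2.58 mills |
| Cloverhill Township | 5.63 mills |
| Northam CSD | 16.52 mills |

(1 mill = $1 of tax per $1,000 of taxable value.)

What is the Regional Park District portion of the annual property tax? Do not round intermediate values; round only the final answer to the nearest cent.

Assessed value = $2,210,600 × 0.86 = $1,901,116
Regional Park District taxable value = $1,901,116 − $24,000 = $1,877,116
Regional Park District levy = $1,877,116 × 0.00258 = $4,842.95928

$4,842.96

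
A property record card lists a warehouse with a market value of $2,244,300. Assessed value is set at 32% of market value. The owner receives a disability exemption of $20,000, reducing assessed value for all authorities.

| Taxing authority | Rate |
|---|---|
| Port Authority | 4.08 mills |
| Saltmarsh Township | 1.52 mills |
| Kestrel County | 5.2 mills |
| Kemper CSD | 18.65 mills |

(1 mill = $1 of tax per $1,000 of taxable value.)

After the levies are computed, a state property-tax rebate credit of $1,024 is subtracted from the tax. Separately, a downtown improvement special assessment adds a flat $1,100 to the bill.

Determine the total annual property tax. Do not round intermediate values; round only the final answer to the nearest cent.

$20,637.28

Assessed value = $2,244,300 × 0.32 = $718,176
Taxable value = $718,176 − $20,000 = $698,176
Port Authority: $698,176 × 0.00408 = $2,848.55808
Saltmarsh Township: $698,176 × 0.00152 = $1,061.22752
Kestrel County: $698,176 × 0.0052 = $3,630.5152
Kemper CSD: $698,176 × 0.01865 = $13,020.9824
Levies subtotal = $20,561.2832
After credit = $20,561.2832 − $1,024 = $19,537.2832
Total = $19,537.2832 + $1,100 = $20,637.2832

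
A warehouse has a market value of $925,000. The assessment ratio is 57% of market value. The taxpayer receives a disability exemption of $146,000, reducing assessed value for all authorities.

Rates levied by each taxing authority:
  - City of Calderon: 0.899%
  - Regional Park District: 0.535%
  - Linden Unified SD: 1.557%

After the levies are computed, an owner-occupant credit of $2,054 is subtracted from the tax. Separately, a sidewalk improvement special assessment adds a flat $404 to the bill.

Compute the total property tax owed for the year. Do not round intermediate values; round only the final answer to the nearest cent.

$9,753.19

Assessed value = $925,000 × 0.57 = $527,250
Taxable value = $527,250 − $146,000 = $381,250
City of Calderon: $381,250 × 0.00899 = $3,427.4375
Regional Park District: $381,250 × 0.00535 = $2,039.6875
Linden Unified SD: $381,250 × 0.01557 = $5,936.0625
Levies subtotal = $11,403.1875
After credit = $11,403.1875 − $2,054 = $9,349.1875
Total = $9,349.1875 + $404 = $9,753.1875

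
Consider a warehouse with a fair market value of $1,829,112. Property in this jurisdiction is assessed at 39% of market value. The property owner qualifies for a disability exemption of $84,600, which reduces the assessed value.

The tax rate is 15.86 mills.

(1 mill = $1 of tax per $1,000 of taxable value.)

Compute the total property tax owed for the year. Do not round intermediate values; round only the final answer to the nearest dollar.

Assessed value = $1,829,112 × 0.39 = $713,353.68
Taxable value = $713,353.68 − $84,600 = $628,753.68
Tax = $628,753.68 × 0.01586 = $9,972.0333648

$9,972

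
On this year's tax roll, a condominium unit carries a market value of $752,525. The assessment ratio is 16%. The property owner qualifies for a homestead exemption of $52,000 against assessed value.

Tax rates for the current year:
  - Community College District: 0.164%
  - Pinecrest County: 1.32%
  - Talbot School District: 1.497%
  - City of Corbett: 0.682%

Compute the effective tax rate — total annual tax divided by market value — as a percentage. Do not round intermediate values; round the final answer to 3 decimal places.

0.333%

Assessed value = $752,525 × 0.16 = $120,404
Taxable value = $120,404 − $52,000 = $68,404
Community College District: $68,404 × 0.00164 = $112.18256
Pinecrest County: $68,404 × 0.0132 = $902.9328
Talbot School District: $68,404 × 0.01497 = $1,024.00788
City of Corbett: $68,404 × 0.00682 = $466.51528
Total tax = $2,505.63852
Effective rate = $2,505.63852 ÷ $752,525 = 0.333% of market value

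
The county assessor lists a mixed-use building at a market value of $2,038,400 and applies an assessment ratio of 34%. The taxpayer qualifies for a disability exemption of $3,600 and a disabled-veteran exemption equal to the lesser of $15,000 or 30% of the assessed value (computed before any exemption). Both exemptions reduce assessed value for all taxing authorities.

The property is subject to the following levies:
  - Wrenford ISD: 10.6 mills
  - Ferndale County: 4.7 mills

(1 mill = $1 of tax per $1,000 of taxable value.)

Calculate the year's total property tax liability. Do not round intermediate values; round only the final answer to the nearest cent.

Assessed value = $2,038,400 × 0.34 = $693,056
Disabled-veteran exemption = min($15,000, 30% × $693,056) = min($15,000, $207,916.8) = $15,000 (dollar cap binds)
Taxable value = $693,056 − $3,600 − $15,000 = $674,456
Wrenford ISD: $674,456 × 0.0106 = $7,149.2336
Ferndale County: $674,456 × 0.0047 = $3,169.9432
Total = $10,319.1768

$10,319.18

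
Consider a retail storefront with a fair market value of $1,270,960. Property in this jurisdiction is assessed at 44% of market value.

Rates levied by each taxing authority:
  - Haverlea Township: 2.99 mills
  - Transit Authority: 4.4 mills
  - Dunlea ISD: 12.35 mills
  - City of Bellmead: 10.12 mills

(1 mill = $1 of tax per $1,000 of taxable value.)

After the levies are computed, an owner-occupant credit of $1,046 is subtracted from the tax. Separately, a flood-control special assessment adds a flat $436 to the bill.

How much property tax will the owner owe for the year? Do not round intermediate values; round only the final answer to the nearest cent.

$16,088.38

Assessed value = $1,270,960 × 0.44 = $559,222.4
Haverlea Township: $559,222.4 × 0.00299 = $1,672.074976
Transit Authority: $559,222.4 × 0.0044 = $2,460.57856
Dunlea ISD: $559,222.4 × 0.01235 = $6,906.39664
City of Bellmead: $559,222.4 × 0.01012 = $5,659.330688
Levies subtotal = $16,698.380864
After credit = $16,698.380864 − $1,046 = $15,652.380864
Total = $15,652.380864 + $436 = $16,088.380864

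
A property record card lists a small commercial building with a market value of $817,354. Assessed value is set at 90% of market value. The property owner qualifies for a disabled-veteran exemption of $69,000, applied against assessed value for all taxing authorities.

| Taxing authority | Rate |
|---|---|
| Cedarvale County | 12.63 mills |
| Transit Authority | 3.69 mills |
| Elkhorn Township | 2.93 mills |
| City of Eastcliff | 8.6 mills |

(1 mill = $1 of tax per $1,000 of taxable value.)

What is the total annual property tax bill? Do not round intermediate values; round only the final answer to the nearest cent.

$18,565.33

Assessed value = $817,354 × 0.9 = $735,618.6
Taxable value = $735,618.6 − $69,000 = $666,618.6
Cedarvale County: $666,618.6 × 0.01263 = $8,419.392918
Transit Authority: $666,618.6 × 0.00369 = $2,459.822634
Elkhorn Township: $666,618.6 × 0.00293 = $1,953.192498
City of Eastcliff: $666,618.6 × 0.0086 = $5,732.91996
Total = $8,419.392918 + $2,459.822634 + $1,953.192498 + $5,732.91996 = $18,565.32801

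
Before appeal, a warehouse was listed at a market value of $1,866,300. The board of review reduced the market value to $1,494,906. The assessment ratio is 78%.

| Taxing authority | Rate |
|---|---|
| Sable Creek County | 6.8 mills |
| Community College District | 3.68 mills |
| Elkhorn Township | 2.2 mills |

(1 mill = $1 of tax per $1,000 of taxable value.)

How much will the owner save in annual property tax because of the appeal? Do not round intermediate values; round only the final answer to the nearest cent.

Old assessed value = $1,866,300 × 0.78 = $1,455,714
New assessed value = $1,494,906 × 0.78 = $1,166,026.68
Combined rate = 0.0068 + 0.00368 + 0.0022 = 0.01268
Old tax = $1,455,714 × 0.01268 = $18,458.45352
New tax = $1,166,026.68 × 0.01268 = $14,785.2183024
Reduction = $18,458.45352 − $14,785.2183024 = $3,673.2352176

$3,673.24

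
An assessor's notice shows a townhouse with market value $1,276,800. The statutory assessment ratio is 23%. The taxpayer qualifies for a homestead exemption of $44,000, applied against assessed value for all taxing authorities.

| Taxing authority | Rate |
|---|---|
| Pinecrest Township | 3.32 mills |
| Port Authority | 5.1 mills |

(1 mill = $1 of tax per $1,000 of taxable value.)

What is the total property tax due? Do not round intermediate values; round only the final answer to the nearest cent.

Assessed value = $1,276,800 × 0.23 = $293,664
Taxable value = $293,664 − $44,000 = $249,664
Pinecrest Township: $249,664 × 0.00332 = $828.88448
Port Authority: $249,664 × 0.0051 = $1,273.2864
Total = $828.88448 + $1,273.2864 = $2,102.17088

$2,102.17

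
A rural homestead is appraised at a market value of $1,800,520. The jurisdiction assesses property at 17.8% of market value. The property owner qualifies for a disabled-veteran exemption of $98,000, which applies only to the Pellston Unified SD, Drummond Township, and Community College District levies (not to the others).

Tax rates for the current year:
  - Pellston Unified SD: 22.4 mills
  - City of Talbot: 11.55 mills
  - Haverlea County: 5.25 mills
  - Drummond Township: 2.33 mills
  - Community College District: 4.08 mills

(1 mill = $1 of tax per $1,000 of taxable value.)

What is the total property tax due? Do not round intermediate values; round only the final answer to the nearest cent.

$11,794.29

Assessed value = $1,800,520 × 0.178 = $320,492.56
Pellston Unified SD: ($320,492.56 − $98,000) × 0.0224 = $222,492.56 × 0.0224 = $4,983.833344
City of Talbot: $320,492.56 × 0.01155 = $3,701.689068
Haverlea County: $320,492.56 × 0.00525 = $1,682.58594
Drummond Township: ($320,492.56 − $98,000) × 0.00233 = $222,492.56 × 0.00233 = $518.4076648
Community College District: ($320,492.56 − $98,000) × 0.00408 = $222,492.56 × 0.00408 = $907.7696448
Total = $11,794.2856616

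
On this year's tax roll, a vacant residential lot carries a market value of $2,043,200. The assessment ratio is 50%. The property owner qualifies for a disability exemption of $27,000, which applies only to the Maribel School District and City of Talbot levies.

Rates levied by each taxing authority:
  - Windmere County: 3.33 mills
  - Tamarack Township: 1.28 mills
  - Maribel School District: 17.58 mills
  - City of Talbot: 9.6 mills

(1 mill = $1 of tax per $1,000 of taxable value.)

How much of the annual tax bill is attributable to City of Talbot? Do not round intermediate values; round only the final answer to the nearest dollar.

Assessed value = $2,043,200 × 0.5 = $1,021,600
City of Talbot taxable value = $1,021,600 − $27,000 = $994,600
City of Talbot levy = $994,600 × 0.0096 = $9,548.16

$9,548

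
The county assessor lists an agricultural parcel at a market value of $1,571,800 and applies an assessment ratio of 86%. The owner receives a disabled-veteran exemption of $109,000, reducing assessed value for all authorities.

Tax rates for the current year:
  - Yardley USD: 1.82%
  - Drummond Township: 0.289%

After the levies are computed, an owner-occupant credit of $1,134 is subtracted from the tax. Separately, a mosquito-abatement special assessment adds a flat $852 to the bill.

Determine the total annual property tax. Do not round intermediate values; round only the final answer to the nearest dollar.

$25,928

Assessed value = $1,571,800 × 0.86 = $1,351,748
Taxable value = $1,351,748 − $109,000 = $1,242,748
Yardley USD: $1,242,748 × 0.0182 = $22,618.0136
Drummond Township: $1,242,748 × 0.00289 = $3,591.54172
Levies subtotal = $26,209.55532
After credit = $26,209.55532 − $1,134 = $25,075.55532
Total = $25,075.55532 + $852 = $25,927.55532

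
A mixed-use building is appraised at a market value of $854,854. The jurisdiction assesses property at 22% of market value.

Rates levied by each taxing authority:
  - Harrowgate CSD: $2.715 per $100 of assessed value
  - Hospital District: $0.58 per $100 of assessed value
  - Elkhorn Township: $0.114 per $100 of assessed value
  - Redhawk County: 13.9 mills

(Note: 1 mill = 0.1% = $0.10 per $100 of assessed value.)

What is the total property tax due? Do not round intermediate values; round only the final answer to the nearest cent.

Assessed value = $854,854 × 0.22 = $188,067.88
Harrowgate CSD: $188,067.88 × 0.02715 = $5,106.042942
Hospital District: $188,067.88 × 0.0058 = $1,090.793704
Elkhorn Township: $188,067.88 × 0.00114 = $214.3973832
Redhawk County: $188,067.88 × 0.0139 = $2,614.143532
Total = $9,025.3775612

$9,025.38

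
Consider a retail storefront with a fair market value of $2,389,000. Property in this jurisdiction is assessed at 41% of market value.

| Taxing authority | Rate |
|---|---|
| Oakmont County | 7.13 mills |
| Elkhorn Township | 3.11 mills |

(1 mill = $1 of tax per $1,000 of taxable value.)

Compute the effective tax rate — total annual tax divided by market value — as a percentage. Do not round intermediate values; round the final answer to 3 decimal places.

0.420%

Assessed value = $2,389,000 × 0.41 = $979,490
Oakmont County: $979,490 × 0.00713 = $6,983.7637
Elkhorn Township: $979,490 × 0.00311 = $3,046.2139
Total tax = $10,029.9776
Effective rate = $10,029.9776 ÷ $2,389,000 = 0.420% of market value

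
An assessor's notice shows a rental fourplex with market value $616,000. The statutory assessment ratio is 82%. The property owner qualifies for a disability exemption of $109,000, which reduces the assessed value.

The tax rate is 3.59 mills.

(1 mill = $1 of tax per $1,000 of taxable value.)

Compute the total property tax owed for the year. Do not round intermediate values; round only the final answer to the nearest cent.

Assessed value = $616,000 × 0.82 = $505,120
Taxable value = $505,120 − $109,000 = $396,120
Tax = $396,120 × 0.00359 = $1,422.0708

$1,422.07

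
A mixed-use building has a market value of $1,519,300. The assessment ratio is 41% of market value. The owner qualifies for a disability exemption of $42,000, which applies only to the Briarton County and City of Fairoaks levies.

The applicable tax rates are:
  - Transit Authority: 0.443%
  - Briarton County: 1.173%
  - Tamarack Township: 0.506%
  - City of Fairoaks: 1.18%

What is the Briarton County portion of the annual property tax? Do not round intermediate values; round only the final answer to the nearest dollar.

$6,814

Assessed value = $1,519,300 × 0.41 = $622,913
Briarton County taxable value = $622,913 − $42,000 = $580,913
Briarton County levy = $580,913 × 0.01173 = $6,814.10949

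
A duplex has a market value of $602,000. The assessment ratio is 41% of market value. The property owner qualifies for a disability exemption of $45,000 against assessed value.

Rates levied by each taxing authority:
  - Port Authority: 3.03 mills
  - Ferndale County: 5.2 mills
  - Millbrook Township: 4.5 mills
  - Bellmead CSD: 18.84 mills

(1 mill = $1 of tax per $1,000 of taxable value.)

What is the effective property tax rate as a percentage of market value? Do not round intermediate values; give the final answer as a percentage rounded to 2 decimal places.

Assessed value = $602,000 × 0.41 = $246,820
Taxable value = $246,820 − $45,000 = $201,820
Port Authority: $201,820 × 0.00303 = $611.5146
Ferndale County: $201,820 × 0.0052 = $1,049.464
Millbrook Township: $201,820 × 0.0045 = $908.19
Bellmead CSD: $201,820 × 0.01884 = $3,802.2888
Total tax = $6,371.4574
Effective rate = $6,371.4574 ÷ $602,000 = 1.06% of market value

1.06%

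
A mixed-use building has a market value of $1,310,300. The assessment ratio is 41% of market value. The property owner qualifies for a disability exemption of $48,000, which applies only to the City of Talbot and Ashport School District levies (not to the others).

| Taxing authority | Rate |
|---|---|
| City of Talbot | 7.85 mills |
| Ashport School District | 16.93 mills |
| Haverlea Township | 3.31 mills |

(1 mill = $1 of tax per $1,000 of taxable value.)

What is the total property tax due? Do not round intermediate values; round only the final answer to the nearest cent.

$13,901.15

Assessed value = $1,310,300 × 0.41 = $537,223
City of Talbot: ($537,223 − $48,000) × 0.00785 = $489,223 × 0.00785 = $3,840.40055
Ashport School District: ($537,223 − $48,000) × 0.01693 = $489,223 × 0.01693 = $8,282.54539
Haverlea Township: $537,223 × 0.00331 = $1,778.20813
Total = $13,901.15407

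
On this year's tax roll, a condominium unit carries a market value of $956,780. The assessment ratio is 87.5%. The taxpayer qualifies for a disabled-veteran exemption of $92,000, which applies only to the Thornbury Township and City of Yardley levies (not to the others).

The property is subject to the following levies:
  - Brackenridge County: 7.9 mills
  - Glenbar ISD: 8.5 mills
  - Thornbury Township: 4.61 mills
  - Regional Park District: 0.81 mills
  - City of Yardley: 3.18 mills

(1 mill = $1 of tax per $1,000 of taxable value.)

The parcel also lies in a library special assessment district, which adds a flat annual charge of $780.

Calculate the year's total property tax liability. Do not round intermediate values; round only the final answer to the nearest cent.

Assessed value = $956,780 × 0.875 = $837,182.5
Brackenridge County: $837,182.5 × 0.0079 = $6,613.74175
Glenbar ISD: $837,182.5 × 0.0085 = $7,116.05125
Thornbury Township: ($837,182.5 − $92,000) × 0.00461 = $745,182.5 × 0.00461 = $3,435.291325
Regional Park District: $837,182.5 × 0.00081 = $678.117825
City of Yardley: ($837,182.5 − $92,000) × 0.00318 = $745,182.5 × 0.00318 = $2,369.68035
Levies subtotal = $20,212.8825
Total = $20,212.8825 + $780 = $20,992.8825

$20,992.88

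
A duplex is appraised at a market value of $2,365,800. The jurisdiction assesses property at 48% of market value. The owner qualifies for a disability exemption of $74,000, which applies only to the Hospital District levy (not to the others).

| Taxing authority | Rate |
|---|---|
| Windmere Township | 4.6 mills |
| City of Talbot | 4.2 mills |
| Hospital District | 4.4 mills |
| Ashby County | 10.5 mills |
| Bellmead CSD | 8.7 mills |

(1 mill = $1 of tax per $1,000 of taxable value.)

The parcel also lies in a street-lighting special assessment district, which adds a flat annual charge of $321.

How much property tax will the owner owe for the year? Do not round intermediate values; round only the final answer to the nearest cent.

Assessed value = $2,365,800 × 0.48 = $1,135,584
Windmere Township: $1,135,584 × 0.0046 = $5,223.6864
City of Talbot: $1,135,584 × 0.0042 = $4,769.4528
Hospital District: ($1,135,584 − $74,000) × 0.0044 = $1,061,584 × 0.0044 = $4,670.9696
Ashby County: $1,135,584 × 0.0105 = $11,923.632
Bellmead CSD: $1,135,584 × 0.0087 = $9,879.5808
Levies subtotal = $36,467.3216
Total = $36,467.3216 + $321 = $36,788.3216

$36,788.32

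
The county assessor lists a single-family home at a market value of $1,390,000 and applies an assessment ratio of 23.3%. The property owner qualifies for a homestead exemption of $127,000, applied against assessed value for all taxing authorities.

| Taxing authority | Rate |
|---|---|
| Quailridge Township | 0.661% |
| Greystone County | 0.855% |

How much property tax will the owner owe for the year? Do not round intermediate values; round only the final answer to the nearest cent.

Assessed value = $1,390,000 × 0.233 = $323,870
Taxable value = $323,870 − $127,000 = $196,870
Quailridge Township: $196,870 × 0.00661 = $1,301.3107
Greystone County: $196,870 × 0.00855 = $1,683.2385
Total = $1,301.3107 + $1,683.2385 = $2,984.5492

$2,984.55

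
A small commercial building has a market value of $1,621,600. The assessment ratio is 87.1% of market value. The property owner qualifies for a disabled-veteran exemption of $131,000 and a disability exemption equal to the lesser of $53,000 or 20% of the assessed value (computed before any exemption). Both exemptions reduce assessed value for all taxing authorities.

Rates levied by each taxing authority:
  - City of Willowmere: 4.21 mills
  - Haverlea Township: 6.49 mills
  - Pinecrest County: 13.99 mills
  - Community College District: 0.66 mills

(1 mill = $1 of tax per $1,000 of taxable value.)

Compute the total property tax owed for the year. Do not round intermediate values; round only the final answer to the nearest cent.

Assessed value = $1,621,600 × 0.871 = $1,412,413.6
Disability exemption = min($53,000, 20% × $1,412,413.6) = min($53,000, $282,482.72) = $53,000 (dollar cap binds)
Taxable value = $1,412,413.6 − $131,000 − $53,000 = $1,228,413.6
City of Willowmere: $1,228,413.6 × 0.00421 = $5,171.621256
Haverlea Township: $1,228,413.6 × 0.00649 = $7,972.404264
Pinecrest County: $1,228,413.6 × 0.01399 = $17,185.506264
Community College District: $1,228,413.6 × 0.00066 = $810.752976
Total = $31,140.28476

$31,140.28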